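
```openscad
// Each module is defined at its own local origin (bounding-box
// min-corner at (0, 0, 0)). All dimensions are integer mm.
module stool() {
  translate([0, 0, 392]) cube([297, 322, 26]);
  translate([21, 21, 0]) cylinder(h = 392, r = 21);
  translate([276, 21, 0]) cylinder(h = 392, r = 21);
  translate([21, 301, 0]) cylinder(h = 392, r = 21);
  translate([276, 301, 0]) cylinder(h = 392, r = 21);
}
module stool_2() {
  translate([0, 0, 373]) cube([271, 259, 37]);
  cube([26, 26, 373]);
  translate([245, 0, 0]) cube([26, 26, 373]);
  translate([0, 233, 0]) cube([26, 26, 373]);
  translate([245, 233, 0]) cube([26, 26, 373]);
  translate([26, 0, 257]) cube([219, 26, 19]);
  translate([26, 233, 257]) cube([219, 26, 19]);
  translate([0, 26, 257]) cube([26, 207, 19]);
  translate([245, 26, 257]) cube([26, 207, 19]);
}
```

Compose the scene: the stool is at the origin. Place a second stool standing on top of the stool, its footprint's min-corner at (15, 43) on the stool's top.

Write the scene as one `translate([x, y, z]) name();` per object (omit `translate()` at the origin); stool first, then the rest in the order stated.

stool();
translate([15, 43, 418]) stool_2();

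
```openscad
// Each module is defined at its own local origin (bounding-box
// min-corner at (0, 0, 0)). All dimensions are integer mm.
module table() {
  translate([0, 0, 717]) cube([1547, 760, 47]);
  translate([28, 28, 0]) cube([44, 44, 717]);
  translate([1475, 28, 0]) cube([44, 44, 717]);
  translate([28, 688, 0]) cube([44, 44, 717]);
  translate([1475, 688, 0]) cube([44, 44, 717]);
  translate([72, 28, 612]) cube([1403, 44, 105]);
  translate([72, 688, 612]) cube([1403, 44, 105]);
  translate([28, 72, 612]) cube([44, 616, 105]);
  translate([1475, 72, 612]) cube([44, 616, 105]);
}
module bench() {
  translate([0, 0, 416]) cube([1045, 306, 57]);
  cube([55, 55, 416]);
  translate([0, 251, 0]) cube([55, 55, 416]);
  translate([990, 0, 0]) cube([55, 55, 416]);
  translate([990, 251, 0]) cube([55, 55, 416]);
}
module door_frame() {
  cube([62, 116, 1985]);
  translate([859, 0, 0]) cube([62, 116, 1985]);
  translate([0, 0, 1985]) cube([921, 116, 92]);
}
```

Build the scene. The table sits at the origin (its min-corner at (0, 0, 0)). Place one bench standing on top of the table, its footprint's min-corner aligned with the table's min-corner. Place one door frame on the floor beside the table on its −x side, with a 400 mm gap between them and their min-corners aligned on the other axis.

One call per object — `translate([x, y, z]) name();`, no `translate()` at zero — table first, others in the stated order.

table();
translate([0, 0, 764]) bench();
translate([-1321, 0, 0]) door_frame();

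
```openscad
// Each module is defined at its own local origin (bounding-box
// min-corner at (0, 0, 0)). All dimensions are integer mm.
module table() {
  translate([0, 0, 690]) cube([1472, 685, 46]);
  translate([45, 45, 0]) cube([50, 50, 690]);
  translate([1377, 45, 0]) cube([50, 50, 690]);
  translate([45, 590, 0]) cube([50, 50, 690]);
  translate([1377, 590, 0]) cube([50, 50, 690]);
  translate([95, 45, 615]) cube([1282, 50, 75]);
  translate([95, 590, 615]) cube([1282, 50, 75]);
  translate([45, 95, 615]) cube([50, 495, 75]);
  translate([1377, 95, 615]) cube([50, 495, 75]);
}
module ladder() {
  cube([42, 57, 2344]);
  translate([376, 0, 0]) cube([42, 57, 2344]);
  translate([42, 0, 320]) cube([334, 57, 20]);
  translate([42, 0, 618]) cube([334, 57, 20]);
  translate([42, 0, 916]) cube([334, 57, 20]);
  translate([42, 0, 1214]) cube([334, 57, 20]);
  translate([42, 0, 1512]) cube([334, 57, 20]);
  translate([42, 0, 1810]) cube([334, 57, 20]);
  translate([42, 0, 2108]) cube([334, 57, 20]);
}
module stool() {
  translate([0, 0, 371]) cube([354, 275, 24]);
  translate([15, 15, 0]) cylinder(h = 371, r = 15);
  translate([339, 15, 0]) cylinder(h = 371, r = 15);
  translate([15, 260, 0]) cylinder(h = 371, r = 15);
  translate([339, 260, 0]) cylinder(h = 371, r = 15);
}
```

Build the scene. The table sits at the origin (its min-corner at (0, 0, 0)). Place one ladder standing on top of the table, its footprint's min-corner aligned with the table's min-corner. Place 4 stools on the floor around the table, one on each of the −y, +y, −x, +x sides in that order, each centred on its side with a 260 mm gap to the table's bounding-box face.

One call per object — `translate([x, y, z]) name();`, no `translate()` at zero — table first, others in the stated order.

table();
translate([0, 0, 736]) ladder();
translate([559, -535, 0]) stool();
translate([559, 945, 0]) stool();
translate([-614, 205, 0]) stool();
translate([1732, 205, 0]) stool();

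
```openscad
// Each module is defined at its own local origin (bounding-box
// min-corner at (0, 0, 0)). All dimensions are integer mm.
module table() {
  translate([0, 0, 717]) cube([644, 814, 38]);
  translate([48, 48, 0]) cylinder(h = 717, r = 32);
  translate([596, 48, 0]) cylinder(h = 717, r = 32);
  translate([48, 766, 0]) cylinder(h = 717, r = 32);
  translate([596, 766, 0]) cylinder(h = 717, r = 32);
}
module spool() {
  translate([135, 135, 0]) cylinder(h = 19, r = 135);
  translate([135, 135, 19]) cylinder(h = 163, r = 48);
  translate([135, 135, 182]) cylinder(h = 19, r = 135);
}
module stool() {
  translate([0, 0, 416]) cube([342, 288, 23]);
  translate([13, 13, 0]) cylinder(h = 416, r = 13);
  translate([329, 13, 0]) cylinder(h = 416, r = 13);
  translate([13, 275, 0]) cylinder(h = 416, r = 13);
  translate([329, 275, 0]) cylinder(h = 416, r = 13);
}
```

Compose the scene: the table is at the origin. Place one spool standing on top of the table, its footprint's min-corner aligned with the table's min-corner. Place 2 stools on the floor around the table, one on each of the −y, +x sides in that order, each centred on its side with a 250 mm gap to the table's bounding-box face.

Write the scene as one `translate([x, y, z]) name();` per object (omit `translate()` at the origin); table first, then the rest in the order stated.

table();
translate([0, 0, 755]) spool();
translate([151, -538, 0]) stool();
translate([894, 263, 0]) stool();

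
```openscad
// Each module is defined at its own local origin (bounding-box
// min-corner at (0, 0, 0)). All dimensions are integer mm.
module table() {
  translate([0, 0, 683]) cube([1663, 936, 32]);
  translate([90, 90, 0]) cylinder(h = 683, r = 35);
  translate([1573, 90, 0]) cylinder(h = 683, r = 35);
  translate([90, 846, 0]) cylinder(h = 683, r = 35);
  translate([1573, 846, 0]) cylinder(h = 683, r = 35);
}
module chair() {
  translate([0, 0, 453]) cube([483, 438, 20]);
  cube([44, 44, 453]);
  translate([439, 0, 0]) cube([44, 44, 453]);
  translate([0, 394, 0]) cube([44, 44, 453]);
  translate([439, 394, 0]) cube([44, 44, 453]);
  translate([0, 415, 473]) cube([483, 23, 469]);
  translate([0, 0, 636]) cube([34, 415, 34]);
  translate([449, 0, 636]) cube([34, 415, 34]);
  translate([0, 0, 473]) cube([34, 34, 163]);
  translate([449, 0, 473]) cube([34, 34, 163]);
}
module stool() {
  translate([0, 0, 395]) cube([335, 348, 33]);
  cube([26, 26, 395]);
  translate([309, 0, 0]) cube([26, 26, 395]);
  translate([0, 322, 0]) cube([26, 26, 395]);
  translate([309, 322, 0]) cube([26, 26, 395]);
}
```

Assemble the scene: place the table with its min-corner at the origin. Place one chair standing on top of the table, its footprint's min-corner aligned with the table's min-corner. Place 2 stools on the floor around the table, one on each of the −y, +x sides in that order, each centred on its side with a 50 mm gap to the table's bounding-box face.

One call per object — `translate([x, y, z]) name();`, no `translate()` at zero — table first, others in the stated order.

table();
translate([0, 0, 715]) chair();
translate([664, -398, 0]) stool();
translate([1713, 294, 0]) stool();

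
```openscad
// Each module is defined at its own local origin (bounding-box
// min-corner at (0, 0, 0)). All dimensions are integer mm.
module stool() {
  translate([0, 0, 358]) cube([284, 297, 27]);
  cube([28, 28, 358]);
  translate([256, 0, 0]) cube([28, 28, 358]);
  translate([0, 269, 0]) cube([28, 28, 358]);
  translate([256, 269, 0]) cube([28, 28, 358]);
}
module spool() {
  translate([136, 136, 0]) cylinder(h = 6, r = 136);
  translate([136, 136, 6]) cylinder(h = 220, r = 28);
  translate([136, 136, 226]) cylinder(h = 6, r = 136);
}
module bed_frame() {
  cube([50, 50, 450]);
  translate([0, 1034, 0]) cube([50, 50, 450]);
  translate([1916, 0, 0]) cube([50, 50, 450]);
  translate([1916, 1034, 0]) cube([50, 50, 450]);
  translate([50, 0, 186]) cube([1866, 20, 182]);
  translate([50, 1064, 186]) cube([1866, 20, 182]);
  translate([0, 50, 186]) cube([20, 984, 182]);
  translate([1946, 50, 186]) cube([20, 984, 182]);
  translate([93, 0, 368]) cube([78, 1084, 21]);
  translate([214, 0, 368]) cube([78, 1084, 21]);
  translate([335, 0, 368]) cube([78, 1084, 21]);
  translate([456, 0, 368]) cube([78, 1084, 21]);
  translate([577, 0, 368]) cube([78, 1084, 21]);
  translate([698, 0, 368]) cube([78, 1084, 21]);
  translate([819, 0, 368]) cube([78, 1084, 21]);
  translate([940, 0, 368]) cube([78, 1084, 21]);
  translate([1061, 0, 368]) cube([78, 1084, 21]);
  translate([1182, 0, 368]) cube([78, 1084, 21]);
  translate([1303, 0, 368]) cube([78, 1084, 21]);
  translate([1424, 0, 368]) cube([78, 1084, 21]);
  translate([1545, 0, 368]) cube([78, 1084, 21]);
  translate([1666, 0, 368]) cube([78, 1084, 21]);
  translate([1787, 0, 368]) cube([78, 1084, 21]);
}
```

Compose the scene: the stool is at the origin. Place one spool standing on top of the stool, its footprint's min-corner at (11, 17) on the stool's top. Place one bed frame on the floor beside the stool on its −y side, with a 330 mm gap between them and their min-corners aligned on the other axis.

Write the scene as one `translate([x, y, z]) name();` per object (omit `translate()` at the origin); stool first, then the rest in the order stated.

stool();
translate([11, 17, 385]) spool();
translate([0, -1414, 0]) bed_frame();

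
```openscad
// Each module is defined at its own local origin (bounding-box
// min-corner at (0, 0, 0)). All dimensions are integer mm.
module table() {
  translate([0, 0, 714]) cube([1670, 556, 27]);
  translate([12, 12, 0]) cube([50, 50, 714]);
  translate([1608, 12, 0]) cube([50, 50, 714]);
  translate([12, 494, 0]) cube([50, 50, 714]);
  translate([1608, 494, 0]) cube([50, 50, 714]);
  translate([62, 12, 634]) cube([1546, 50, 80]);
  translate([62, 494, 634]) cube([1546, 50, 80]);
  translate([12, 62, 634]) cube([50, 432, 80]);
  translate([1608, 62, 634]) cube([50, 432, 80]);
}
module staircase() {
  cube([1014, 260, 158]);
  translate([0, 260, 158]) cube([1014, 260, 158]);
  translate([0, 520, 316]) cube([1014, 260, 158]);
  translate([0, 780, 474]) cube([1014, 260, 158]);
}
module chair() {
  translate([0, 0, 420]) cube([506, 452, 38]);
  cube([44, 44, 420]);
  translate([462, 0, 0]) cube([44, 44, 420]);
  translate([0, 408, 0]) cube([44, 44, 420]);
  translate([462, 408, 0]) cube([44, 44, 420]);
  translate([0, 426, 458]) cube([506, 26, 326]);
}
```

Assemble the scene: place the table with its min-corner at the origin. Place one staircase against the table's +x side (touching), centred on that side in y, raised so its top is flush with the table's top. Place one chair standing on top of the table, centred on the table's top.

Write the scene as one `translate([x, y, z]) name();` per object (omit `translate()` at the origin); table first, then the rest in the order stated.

table();
translate([1670, -242, 109]) staircase();
translate([582, 52, 741]) chair();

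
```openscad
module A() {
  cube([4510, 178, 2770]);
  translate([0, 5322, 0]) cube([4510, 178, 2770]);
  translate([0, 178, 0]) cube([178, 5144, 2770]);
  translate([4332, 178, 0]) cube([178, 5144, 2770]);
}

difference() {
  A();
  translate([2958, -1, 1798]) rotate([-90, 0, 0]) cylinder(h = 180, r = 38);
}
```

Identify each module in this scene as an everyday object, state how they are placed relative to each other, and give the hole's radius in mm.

The subtracted cylinder has r = 38 mm.

A is a house frame. The house frame has a circular hole through its front wall. The hole's radius is 38 mm.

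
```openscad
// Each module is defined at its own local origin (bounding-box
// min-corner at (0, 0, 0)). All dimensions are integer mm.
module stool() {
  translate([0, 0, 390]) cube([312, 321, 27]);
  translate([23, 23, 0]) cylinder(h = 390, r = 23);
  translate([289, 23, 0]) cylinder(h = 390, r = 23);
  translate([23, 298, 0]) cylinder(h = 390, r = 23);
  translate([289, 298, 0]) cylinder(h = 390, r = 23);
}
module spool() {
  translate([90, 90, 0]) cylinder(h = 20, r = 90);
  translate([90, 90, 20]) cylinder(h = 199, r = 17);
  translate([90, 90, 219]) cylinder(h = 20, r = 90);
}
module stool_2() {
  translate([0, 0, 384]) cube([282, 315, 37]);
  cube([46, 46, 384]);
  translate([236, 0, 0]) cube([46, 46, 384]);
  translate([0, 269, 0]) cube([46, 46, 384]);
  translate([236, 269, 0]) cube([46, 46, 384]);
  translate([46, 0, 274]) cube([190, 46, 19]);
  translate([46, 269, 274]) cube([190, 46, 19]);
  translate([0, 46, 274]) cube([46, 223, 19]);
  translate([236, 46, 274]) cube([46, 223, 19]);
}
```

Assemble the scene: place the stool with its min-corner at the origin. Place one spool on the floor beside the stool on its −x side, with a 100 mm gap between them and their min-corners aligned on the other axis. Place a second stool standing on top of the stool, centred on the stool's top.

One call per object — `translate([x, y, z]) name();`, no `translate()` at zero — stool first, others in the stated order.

stool();
translate([-280, 0, 0]) spool();
translate([15, 3, 417]) stool_2();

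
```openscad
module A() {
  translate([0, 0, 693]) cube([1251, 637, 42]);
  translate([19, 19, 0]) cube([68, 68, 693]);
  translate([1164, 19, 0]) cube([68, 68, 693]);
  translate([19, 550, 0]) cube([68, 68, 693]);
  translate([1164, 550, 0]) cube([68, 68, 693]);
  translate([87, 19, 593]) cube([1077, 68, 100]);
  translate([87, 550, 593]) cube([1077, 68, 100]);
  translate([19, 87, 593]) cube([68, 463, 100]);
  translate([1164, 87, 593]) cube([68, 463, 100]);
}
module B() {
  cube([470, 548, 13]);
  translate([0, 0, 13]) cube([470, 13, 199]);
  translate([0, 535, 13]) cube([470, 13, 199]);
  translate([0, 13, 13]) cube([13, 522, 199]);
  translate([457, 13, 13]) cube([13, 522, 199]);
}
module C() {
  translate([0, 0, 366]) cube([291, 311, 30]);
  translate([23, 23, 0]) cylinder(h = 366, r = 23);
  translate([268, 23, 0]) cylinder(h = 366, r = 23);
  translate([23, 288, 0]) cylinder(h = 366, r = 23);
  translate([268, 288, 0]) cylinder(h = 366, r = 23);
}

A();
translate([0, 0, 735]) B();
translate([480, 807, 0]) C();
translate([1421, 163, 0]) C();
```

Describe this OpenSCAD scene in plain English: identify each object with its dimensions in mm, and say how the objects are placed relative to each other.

A is a rectangular dining table. The top is 1251×637×42 mm with its upper surface at z = 735 mm. It stands on four 68×68 mm square legs, each inset 19 mm from the nearest pair of top edges, running from the floor to the underside of the top. Four apron rails, 68 mm thick and 100 mm tall, run between adjacent legs with their top edges flush with the underside of the top and their outer faces flush with the legs' outer faces.

B is an open storage box with external size 470×548×212 mm and wall thickness 13 mm (the base is also 13 mm thick). The base covers the whole footprint; the four walls stand on the base, with the y-facing walls full-width and the x-facing walls fitting between their inner faces.

C is a simple wooden stool: a rectangular seat 291 mm (x) by 311 mm (y), 30 mm thick, top face at z = 396 mm, on four round legs, each 46 mm in diameter. The legs rest on z = 0, each leg's axis is inset half a diameter from the nearest pair of seat edges (so the leg's bounding box is flush with the corner).

The open box is on top of the table. Two stools sit around the table at the +y, +x sides.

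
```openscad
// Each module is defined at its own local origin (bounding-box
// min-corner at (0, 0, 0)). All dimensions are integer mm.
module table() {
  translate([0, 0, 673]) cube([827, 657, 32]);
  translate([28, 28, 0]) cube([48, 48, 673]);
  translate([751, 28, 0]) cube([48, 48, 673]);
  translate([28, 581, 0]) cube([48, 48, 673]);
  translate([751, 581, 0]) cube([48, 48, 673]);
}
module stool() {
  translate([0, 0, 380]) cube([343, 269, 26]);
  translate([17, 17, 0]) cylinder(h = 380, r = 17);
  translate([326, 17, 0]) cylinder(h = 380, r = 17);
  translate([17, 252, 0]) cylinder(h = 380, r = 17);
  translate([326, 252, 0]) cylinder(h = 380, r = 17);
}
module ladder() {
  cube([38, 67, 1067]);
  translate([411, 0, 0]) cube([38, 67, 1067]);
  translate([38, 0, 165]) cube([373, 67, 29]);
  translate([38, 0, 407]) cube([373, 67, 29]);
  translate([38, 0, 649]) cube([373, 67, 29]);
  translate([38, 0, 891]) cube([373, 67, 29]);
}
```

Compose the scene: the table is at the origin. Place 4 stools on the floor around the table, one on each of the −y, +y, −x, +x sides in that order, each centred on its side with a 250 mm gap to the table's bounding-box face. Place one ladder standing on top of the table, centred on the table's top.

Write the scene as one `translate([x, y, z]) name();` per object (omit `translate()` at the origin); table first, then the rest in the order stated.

table();
translate([242, -519, 0]) stool();
translate([242, 907, 0]) stool();
translate([-593, 194, 0]) stool();
translate([1077, 194, 0]) stool();
translate([189, 295, 705]) ladder();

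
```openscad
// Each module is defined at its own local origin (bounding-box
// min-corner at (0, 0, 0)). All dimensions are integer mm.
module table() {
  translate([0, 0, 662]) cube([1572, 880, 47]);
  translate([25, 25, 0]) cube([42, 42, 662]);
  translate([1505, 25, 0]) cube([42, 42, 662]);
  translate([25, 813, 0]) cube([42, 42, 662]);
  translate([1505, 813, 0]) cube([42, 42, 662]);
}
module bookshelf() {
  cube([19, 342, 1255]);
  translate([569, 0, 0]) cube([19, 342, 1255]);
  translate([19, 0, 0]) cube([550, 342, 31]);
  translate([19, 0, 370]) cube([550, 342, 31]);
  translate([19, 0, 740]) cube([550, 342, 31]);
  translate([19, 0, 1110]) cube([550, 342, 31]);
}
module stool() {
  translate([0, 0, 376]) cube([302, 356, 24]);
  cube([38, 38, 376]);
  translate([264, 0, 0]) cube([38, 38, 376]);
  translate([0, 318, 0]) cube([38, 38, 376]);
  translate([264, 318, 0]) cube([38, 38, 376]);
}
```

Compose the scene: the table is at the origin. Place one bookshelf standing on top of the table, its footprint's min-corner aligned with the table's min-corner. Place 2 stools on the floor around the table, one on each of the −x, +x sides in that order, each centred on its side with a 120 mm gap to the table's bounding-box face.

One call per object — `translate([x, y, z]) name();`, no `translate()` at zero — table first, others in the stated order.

table();
translate([0, 0, 709]) bookshelf();
translate([-422, 262, 0]) stool();
translate([1692, 262, 0]) stool();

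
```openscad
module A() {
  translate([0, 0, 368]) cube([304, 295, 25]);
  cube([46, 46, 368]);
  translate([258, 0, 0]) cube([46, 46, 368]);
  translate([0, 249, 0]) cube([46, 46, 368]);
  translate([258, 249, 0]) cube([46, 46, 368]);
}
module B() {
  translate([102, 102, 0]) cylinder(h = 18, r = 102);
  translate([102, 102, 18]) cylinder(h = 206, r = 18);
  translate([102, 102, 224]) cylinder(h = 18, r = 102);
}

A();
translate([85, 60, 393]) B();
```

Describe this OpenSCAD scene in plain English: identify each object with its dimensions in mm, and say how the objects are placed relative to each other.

A is a four-legged stool. The seat is a 304×295×25 mm slab whose top surface is at z = 393 mm; four square legs, each 46×46 mm in cross-section, run from the floor (z = 0) to the underside of the seat, each flush with a corner of the seat.

B is a spool: two coaxial disc flanges of radius 102 mm and thickness 18 mm, joined by a core cylinder of radius 18 mm and height 206 mm. The lower flange rests on z = 0 and the three cylinders share a vertical axis.

The spool is on top of the stool.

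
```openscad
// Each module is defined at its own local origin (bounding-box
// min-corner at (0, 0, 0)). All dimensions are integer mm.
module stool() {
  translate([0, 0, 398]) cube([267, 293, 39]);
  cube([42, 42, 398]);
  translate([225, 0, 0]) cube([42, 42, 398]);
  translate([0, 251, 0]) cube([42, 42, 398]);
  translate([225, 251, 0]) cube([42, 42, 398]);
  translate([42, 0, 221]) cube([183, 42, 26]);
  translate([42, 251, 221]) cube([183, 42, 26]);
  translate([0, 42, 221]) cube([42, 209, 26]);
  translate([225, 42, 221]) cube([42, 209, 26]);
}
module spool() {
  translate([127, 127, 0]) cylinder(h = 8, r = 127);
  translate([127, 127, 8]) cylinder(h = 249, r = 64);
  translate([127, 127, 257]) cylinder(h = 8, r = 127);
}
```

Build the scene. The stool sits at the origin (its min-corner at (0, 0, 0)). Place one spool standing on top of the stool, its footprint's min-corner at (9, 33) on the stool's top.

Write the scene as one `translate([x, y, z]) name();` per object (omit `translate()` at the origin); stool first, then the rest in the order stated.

stool();
translate([9, 33, 437]) spool();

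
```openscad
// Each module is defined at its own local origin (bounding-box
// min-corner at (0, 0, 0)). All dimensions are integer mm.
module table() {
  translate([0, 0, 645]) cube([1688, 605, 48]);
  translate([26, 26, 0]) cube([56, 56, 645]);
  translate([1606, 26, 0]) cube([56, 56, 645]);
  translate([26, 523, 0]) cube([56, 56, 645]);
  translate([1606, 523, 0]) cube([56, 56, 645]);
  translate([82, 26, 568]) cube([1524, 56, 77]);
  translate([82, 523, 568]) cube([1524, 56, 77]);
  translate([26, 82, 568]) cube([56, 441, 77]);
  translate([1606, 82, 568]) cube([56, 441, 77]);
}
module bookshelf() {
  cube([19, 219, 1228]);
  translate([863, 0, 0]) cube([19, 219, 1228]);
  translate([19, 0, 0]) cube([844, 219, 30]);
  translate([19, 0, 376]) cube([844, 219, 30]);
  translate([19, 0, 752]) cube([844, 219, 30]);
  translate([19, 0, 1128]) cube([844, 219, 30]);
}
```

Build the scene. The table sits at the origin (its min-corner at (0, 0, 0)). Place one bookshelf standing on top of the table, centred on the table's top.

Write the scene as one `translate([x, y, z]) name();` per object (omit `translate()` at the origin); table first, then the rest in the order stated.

table();
translate([403, 193, 693]) bookshelf();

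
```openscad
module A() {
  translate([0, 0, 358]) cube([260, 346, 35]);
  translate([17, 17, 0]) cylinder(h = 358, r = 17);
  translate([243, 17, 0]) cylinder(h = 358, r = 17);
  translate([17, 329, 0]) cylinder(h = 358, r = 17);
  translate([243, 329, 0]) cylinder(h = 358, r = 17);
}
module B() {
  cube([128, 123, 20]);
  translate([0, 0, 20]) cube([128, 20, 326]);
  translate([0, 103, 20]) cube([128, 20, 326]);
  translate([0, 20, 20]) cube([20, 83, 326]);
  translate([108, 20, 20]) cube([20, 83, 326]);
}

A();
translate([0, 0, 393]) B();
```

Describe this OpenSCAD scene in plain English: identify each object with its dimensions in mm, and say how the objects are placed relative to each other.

A is a four-legged stool. The seat is a 260×346×35 mm slab whose top surface is at z = 393 mm; four round legs, each 34 mm in diameter, run from the floor (z = 0) to the underside of the seat, each leg's axis is inset half a diameter from the nearest pair of seat edges (so the leg's bounding box is flush with the corner).

B is an open-topped rectangular box: outside dimensions 128×123×346 mm, with a uniform wall and base thickness of 20 mm. The base is a full 128×123 slab on the floor; four walls sit on top of the base. The front and back walls (the −y and +y sides) span the full width; the two side walls fit between them.

The open box is on top of the stool.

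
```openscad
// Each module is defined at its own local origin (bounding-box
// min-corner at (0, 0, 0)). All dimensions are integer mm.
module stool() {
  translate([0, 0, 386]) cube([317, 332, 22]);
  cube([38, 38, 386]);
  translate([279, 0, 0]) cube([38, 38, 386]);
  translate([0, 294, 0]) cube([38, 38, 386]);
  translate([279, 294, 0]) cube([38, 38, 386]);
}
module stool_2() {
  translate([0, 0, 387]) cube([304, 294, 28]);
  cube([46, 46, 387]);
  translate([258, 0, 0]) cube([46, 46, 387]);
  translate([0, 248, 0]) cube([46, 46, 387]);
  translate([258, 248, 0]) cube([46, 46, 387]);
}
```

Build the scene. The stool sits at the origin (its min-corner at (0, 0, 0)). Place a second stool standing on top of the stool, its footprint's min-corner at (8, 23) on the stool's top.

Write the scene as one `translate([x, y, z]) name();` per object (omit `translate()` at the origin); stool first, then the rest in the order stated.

stool();
translate([8, 23, 408]) stool_2();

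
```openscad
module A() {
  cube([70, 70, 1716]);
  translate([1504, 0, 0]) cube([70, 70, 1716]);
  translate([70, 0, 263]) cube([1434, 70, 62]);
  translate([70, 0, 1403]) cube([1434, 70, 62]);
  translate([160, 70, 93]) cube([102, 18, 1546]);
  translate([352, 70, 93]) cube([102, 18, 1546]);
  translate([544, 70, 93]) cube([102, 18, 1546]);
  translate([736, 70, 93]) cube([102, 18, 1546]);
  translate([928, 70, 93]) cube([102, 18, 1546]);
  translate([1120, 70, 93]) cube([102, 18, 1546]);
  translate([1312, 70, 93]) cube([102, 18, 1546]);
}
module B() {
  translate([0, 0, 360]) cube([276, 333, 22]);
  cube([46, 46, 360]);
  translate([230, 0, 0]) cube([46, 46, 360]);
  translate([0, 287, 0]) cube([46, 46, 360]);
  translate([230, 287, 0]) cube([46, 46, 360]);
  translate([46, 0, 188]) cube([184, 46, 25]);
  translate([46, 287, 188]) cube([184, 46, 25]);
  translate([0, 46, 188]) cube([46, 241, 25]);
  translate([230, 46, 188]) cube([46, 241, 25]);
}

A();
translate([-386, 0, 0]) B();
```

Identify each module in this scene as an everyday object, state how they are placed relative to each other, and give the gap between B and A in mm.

The stool's nearest face is 110 mm from the fence section's −x face.

A is a fence section. B is a stool. The stool is on the floor beside the fence section on its −x side. The gap between the stool and the fence section is 110 mm.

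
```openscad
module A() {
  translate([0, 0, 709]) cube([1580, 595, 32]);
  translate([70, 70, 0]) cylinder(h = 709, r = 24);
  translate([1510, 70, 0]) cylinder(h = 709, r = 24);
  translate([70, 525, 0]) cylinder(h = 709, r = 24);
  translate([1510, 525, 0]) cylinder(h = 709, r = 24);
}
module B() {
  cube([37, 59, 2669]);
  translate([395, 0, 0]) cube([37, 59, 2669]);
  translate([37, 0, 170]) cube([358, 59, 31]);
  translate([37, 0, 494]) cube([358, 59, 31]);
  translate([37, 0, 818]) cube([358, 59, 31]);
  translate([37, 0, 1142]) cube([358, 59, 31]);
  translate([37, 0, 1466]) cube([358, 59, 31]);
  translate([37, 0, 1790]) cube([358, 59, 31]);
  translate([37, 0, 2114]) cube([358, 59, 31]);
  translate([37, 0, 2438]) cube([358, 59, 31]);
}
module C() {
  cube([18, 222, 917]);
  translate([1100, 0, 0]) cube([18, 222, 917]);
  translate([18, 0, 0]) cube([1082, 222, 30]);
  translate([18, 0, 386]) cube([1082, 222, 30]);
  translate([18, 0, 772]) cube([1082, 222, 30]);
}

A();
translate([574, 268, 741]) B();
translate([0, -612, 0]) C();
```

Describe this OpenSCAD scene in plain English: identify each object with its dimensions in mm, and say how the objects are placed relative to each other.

A is a table: top 1580 mm (x) × 595 mm (y), 32 mm thick, upper face at z = 741 mm, on four round legs of 48 mm diameter, each leg's bounding box inset 46 mm from the nearest pair of top edges, running from z = 0 to the bottom of the top.

B is a straight ladder. Two 37×59 mm vertical rails, 2669 mm tall, stand 432 mm apart (outside-to-outside) with their front faces coplanar on the −y side. 8 rungs, each 59 mm deep and 31 mm tall, span between the inner faces of the rails, front faces flush with the rails. The lowest rung's underside is at z = 170 mm and rungs are spaced 324 mm apart (underside to underside).

C is an open bookshelf. Two side panels, each 18 mm thick, 222 mm deep and 917 mm tall, stand 1118 mm apart (outside-to-outside). Between them sit 3 shelves, each 30 mm thick and 222 mm deep, spanning the full gap between the sides. The bottom shelf rests on the floor (its underside at z = 0) and the clear gap between one shelf's top and the next shelf's underside is 356 mm.

The ladder is on top of the table, centred. The bookshelf is on the floor beside the table on its −y side.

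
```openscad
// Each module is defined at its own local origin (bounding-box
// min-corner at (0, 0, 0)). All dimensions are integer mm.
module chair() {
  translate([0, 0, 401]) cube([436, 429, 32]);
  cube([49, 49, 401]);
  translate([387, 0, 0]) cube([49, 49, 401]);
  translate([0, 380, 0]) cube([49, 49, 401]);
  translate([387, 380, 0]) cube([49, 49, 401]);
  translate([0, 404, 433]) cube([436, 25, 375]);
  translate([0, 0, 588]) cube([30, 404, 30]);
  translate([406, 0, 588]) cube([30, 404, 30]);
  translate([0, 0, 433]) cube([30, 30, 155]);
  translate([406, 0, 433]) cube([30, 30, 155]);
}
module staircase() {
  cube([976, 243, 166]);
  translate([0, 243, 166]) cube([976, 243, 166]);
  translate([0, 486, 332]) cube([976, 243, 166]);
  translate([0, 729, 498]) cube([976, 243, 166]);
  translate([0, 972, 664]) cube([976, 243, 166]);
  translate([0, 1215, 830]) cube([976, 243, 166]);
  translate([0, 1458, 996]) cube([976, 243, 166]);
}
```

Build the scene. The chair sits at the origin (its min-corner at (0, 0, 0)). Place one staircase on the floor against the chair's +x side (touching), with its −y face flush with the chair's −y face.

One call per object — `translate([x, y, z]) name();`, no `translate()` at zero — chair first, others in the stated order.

chair();
translate([436, 0, 0]) staircase();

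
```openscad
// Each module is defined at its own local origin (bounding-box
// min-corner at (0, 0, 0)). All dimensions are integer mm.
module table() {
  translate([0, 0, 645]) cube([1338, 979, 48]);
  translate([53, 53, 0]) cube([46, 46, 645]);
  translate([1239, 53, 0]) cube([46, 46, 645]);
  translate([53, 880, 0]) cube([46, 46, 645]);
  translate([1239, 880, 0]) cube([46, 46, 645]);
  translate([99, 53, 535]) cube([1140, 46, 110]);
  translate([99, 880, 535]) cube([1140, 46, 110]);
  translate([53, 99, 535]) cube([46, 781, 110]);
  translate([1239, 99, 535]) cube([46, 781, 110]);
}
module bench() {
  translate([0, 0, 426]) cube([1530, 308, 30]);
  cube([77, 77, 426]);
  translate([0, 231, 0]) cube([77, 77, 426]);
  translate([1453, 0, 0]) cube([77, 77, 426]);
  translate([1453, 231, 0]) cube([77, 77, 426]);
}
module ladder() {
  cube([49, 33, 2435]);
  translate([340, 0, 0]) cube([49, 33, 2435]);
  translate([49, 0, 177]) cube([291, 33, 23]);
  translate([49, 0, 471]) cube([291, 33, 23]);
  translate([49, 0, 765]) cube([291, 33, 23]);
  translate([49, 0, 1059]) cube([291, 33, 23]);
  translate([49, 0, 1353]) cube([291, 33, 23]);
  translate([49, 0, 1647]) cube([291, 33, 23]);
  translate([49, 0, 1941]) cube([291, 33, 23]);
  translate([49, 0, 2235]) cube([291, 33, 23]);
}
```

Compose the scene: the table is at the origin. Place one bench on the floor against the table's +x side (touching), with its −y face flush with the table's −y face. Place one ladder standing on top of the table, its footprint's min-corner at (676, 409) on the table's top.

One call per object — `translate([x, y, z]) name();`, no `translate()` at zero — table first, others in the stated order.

table();
translate([1338, 0, 0]) bench();
translate([676, 409, 693]) ladder();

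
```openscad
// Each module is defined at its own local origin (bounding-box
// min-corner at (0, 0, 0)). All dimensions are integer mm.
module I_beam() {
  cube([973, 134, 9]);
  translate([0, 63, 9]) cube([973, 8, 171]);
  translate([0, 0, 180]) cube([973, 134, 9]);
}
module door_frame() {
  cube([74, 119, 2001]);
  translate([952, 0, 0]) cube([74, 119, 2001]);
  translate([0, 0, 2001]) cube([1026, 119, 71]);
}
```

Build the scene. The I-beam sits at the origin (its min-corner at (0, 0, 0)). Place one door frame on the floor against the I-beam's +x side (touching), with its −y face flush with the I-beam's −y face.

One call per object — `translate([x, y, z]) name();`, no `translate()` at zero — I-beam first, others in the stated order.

I_beam();
translate([973, 0, 0]) door_frame();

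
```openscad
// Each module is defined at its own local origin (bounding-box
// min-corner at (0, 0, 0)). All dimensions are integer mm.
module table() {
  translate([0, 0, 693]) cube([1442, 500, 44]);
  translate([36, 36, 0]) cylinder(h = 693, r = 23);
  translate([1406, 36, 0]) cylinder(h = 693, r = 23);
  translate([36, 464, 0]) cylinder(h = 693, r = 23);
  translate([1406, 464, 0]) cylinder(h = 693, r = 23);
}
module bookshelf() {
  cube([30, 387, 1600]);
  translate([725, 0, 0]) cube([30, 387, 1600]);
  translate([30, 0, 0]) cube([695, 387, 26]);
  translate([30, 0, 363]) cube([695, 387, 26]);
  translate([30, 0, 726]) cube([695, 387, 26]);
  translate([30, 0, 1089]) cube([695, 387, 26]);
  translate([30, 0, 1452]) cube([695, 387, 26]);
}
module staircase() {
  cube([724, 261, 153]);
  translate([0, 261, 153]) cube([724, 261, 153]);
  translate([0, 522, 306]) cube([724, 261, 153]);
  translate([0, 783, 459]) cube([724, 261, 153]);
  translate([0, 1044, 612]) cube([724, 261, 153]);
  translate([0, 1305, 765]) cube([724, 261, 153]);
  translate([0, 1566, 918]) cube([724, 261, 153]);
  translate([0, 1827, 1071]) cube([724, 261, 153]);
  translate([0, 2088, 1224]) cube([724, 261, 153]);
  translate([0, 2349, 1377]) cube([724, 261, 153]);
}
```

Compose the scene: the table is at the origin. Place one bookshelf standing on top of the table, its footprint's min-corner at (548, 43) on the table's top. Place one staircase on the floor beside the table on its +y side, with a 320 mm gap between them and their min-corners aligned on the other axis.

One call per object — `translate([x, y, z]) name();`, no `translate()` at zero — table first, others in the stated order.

table();
translate([548, 43, 737]) bookshelf();
translate([0, 820, 0]) staircase();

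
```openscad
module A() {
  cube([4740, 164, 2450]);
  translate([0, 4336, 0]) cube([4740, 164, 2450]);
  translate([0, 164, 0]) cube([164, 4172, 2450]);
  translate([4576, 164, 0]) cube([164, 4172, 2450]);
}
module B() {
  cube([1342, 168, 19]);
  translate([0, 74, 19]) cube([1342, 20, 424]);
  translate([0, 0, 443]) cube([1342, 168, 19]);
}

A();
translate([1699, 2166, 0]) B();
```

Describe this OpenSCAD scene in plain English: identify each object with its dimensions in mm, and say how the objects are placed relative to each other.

A is a box-shaped house frame (walls only): outside footprint 4740×4500 mm, wall height 2450 mm, wall thickness 164 mm. The two y-facing walls run the full x-width; the two x-facing walls fit between the inner faces of the y-facing walls.

B is an I-beam lying along x, 1342 mm long. Overall section height 462 mm. Two flanges 168 mm wide (y) and 19 mm thick, one on the floor and one at the top; a web 20 mm thick runs between them, centred on the flange width.

The I-beam sits inside the house frame, centred.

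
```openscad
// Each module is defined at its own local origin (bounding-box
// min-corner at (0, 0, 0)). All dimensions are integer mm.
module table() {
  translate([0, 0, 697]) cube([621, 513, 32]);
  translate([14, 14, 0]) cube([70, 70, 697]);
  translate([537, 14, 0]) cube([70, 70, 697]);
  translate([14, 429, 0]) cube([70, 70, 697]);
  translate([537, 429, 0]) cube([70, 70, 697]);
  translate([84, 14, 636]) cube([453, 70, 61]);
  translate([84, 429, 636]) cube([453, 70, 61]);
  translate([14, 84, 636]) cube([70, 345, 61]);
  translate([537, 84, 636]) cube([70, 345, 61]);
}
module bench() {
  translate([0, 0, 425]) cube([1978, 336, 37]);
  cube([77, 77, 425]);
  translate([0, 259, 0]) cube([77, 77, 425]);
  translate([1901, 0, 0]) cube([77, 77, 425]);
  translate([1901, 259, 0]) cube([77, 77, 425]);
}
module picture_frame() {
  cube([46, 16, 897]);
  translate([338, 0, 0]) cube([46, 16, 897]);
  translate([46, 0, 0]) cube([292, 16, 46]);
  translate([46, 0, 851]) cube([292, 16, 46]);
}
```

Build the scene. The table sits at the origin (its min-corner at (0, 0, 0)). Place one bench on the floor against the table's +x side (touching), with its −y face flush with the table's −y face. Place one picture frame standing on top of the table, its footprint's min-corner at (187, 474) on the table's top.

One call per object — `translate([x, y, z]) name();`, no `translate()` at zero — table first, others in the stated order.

table();
translate([621, 0, 0]) bench();
translate([187, 474, 729]) picture_frame();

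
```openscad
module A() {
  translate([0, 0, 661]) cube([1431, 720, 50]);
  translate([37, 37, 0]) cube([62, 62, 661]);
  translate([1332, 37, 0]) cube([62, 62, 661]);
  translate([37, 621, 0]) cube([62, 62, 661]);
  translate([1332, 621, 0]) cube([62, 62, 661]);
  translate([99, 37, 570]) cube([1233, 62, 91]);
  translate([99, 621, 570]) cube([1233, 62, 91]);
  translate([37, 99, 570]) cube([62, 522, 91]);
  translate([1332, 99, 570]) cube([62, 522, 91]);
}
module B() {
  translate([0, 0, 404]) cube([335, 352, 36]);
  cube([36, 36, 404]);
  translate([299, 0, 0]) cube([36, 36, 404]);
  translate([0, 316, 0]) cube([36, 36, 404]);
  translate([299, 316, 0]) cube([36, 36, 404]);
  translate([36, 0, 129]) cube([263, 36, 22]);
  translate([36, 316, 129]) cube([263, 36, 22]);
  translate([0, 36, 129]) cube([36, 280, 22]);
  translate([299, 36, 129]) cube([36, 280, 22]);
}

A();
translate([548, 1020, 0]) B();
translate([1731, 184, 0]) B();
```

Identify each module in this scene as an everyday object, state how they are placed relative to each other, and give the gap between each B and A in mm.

A is a table. B is a stool. Two stools sit around the table at the +y, +x sides. The gap between each stool and the table is 300 mm.

Each stool's nearest face is 300 mm from the table's bounding box.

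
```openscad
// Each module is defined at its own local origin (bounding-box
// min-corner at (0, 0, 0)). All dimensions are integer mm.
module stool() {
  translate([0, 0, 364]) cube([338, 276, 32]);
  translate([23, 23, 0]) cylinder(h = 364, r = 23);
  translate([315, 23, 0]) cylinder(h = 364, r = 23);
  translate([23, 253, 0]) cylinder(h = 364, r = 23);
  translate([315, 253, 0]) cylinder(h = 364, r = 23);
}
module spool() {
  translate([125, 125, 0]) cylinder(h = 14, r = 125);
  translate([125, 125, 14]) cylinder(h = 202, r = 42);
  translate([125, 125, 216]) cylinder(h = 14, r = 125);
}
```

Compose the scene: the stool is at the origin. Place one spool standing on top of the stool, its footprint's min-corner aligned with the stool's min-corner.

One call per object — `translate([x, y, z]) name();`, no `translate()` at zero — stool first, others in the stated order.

stool();
translate([0, 0, 396]) spool();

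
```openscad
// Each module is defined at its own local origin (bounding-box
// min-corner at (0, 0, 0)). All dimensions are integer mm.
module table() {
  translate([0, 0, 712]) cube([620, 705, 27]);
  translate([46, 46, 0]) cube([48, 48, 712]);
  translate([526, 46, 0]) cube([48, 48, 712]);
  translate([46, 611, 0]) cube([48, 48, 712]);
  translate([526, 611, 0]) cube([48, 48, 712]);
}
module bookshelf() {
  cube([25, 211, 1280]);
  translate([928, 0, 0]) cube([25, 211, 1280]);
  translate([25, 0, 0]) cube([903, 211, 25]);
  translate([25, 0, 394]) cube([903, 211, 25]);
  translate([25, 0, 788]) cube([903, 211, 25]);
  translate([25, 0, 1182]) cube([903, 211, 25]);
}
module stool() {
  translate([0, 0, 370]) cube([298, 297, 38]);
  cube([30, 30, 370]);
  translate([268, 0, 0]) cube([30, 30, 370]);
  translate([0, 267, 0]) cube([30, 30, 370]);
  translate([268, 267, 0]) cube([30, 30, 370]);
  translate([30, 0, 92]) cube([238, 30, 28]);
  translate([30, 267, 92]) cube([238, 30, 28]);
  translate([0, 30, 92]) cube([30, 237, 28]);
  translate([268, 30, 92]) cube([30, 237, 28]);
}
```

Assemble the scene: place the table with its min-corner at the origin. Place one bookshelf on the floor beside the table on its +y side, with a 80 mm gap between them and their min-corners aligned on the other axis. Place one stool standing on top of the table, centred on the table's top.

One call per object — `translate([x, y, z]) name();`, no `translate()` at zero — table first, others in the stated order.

table();
translate([0, 785, 0]) bookshelf();
translate([161, 204, 739]) stool();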